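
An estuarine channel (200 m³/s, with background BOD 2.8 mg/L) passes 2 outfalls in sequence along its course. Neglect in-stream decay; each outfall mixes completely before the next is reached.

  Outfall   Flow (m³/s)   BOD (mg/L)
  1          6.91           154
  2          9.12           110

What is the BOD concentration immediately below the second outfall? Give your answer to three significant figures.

After outfall 1: Q = 200.0 + 6.910 = 206.9 m³/s; C = (200.0·2.800 + 6.910·154.0)/206.9 = 7.849 mg/L.
After outfall 2: Q = 206.9 + 9.120 = 216.0 m³/s; C = (206.9·7.849 + 9.120·110.0)/216.0 = 12.16 mg/L.

12.2 mg/L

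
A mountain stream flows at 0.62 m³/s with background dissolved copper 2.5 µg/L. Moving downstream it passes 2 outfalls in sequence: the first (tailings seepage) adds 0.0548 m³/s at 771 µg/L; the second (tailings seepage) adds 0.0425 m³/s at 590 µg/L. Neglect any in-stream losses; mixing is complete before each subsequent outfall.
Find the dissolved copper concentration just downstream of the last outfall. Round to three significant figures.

96.0 µg/L

Outfall 1: combined Q = 0.6748 m³/s; C = (0.6200·2.500 + 0.05480·771.0)/0.6748 = 64.91 µg/L.
Outfall 2: combined Q = 0.7173 m³/s; C = (0.6748·64.91 + 0.04250·590.0)/0.7173 = 96.02 µg/L.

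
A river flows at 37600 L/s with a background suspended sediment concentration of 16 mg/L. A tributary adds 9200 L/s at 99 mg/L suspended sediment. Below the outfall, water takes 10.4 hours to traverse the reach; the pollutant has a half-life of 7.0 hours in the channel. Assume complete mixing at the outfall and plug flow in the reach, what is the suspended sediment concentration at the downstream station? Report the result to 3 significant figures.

11.5 mg/L

Conservation of mass: C = (37600·16.00 + 9200·99.00) / 46800 = 1512000/46800 = 32.32 mg/L.
Half-life 7.0 h → k = ln 2 / 7.0 = 0.09902 h⁻¹ = 2.377 d⁻¹.
Applying C = C₀e^(−kt): 32.32 × 0.3571 = 11.54 mg/L.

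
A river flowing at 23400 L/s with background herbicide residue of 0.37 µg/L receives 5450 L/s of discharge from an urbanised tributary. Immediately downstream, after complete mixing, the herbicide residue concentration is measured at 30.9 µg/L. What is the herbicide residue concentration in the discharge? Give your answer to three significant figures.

Mass balance: 23400·0.3700 + 5450·Cₑ = 28850·30.90
→ Cₑ = (28850·30.90 − 23400·0.3700) / 5450 = 162.0 µg/L.

162 µg/L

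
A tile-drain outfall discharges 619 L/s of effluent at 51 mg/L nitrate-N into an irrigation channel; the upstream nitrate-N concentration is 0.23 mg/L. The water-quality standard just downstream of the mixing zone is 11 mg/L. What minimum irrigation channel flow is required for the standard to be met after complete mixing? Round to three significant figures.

Set C_mix = 11: (Q·0.2300 + 619.0·51.00) / (Q + 619.0) = 11
→ Q = 619.0·(51.00 − 11)/(11 − 0.2300) = 2299 L/s.

2300 L/s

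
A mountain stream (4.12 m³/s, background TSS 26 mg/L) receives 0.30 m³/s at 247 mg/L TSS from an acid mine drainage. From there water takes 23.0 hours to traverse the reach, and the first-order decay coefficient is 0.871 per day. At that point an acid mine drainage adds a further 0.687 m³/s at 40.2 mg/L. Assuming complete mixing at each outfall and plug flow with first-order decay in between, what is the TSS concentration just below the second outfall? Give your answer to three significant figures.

20.8 mg/L

Mixed concentration C = ΣQC/ΣQ = (4.120·26.00 + 0.3000·247.0) / 4.420 = 181.2/4.420 = 41.00 mg/L; combined flow 4.420 m³/s.
After decay, C = 41.00 × e^(−kt) = 41.00 × 0.4340 = 17.79 mg/L.
At the second outfall, C = (4.420·17.79 + 0.6870·40.20) / (4.420 + 0.6870) = 20.81 mg/L.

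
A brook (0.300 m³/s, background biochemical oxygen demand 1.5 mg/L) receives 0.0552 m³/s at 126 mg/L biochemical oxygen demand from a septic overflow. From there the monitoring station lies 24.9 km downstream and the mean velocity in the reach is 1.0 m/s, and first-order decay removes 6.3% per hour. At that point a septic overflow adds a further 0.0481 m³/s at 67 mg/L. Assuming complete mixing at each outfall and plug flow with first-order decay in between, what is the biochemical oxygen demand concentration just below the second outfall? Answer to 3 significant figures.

19.7 mg/L

Flow-weighted average: C = (0.3000·1.500 + 0.05520·126.0) / 0.3552 = 7.405/0.3552 = 20.85 mg/L; combined flow 0.3552 m³/s.
Travel time t = 24.9·1000 / 1.0 = 24900 s = 6.917 h.
6.3%/h lost → k = −ln(1 − 0.063) = 0.06507 h⁻¹.
Applying C = C₀e^(−kt): 20.85 × 0.6376 = 13.29 mg/L.
Second outfall: C = (0.3552·13.29 + 0.04810·67.00)/0.4033 = 19.70 mg/L.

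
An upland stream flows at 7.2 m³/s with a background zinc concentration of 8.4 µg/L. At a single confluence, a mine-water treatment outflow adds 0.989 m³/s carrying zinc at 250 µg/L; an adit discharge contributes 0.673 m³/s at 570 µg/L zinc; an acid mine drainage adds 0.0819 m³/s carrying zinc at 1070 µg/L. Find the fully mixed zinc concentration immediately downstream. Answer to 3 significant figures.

87.1 µg/L

After mixing, C = (7.200·8.400 + 0.9890·250.0 + 0.6730·570.0 + 0.08190·1070) / 8.944 = 779.0/8.944 = 87.10 µg/L.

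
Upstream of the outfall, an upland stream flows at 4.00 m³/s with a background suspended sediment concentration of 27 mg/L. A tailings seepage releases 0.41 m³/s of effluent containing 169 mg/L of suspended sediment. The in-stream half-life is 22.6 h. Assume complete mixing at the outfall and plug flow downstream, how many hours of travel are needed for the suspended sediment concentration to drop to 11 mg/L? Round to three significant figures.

Mixed concentration C = ΣQC/ΣQ = (4.000·27.00 + 0.4100·169.0) / 4.410 = 177.3/4.410 = 40.20 mg/L.
Half-life 22.6 h → k = ln 2 / 22.6 = 0.03067 h⁻¹ = 0.7361 d⁻¹.
40.20·exp(−k·t) = 11 → t = ln(40.20/11)/k = 152100 s = 42.26 h.

42.3 h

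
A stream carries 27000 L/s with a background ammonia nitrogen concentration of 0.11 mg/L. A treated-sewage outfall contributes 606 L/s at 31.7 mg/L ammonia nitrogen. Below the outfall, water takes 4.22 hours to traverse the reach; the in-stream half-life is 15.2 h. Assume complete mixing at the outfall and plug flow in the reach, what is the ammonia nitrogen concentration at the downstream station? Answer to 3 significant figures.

0.663 mg/L

Conservation of mass: C = (27000·0.1100 + 606.0·31.70) / 27610 = 22180/27610 = 0.8035 mg/L.
Half-life 15.2 h → k = ln 2 / 15.2 = 0.04560 h⁻¹ = 1.094 d⁻¹.
First-order decay: C = 0.8035·exp(−k·t) = 0.8035·0.8249 = 0.6628 mg/L.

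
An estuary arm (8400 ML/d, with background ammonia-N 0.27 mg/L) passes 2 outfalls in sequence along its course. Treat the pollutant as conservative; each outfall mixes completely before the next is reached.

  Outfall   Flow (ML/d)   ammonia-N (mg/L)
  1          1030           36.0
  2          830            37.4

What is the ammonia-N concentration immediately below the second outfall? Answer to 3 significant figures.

After outfall 1: Q = 8400 + 1030 = 9430 ML/d; C = (8400·0.2700 + 1030·36.00)/9430 = 4.173 mg/L.
After outfall 2: Q = 9430 + 830.0 = 10260 ML/d; C = (9430·4.173 + 830.0·37.40)/10260 = 6.861 mg/L.

6.86 mg/L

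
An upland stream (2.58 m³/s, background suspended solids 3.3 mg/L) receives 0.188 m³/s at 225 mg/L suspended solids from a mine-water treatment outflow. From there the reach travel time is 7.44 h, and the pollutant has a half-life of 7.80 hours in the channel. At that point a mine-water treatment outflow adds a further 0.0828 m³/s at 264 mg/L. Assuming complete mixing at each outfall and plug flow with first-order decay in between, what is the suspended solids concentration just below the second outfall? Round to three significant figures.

16.9 mg/L

After mixing, C = (2.580·3.300 + 0.1880·225.0) / 2.768 = 50.81/2.768 = 18.36 mg/L; combined flow 2.768 m³/s.
Half-life 7.80 h → k = ln 2 / 7.80 = 0.08887 h⁻¹ = 2.133 d⁻¹.
Applying C = C₀e^(−kt): 18.36 × 0.5163 = 9.477 mg/L.
Second outfall: C = (2.768·9.477 + 0.08280·264.0)/2.851 = 16.87 mg/L.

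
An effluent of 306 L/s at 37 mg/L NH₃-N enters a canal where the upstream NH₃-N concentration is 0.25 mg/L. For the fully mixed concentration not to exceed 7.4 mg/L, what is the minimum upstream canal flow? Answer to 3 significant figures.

1270 L/s

Set C_mix = 7.4: (Q·0.2500 + 306.0·37.00) / (Q + 306.0) = 7.4
→ Q = 306.0·(37.00 − 7.4)/(7.4 − 0.2500) = 1267 L/s.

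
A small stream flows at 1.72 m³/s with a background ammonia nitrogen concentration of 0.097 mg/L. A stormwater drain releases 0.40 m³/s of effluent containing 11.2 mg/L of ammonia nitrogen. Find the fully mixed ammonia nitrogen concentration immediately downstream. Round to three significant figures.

2.19 mg/L

Flow-weighted average: C = (1.720·0.09700 + 0.4000·11.20) / 2.120 = 4.647/2.120 = 2.192 mg/L.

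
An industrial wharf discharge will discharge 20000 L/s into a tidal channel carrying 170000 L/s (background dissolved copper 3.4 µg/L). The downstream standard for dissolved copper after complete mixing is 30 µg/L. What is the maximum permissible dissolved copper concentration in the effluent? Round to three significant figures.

At the limit, (Qr·Cr + Qe·Cₑ)/(Qr + Qe) = 30:
Cₑ = (190000·30 − 170000·3.400) / 20000 = 256.1 µg/L.

256 µg/L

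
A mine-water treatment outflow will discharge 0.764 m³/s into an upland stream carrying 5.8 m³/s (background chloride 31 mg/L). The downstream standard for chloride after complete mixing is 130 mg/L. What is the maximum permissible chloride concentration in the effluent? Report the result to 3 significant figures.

882 mg/L

At the limit, (Qr·Cr + Qe·Cₑ)/(Qr + Qe) = 130:
Cₑ = (6.564·130 − 5.800·31.00) / 0.7640 = 881.6 mg/L.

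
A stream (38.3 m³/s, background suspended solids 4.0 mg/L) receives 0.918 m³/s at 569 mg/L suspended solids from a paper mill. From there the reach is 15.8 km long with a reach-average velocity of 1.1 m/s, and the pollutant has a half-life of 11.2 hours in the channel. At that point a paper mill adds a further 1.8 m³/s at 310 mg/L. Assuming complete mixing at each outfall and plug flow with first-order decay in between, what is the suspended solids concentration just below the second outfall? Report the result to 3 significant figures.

26.5 mg/L

Mass balance: C = (38.30·4.000 + 0.9180·569.0) / 39.22 = 675.5/39.22 = 17.23 mg/L; combined flow 39.22 m³/s.
Travel time t = 15.8·1000 / 1.1 = 14360 s = 3.990 h.
Half-life 11.2 h → k = ln 2 / 11.2 = 0.06189 h⁻¹ = 1.485 d⁻¹.
Applying C = C₀e^(−kt): 17.23 × 0.7812 = 13.46 mg/L.
Second outfall: C = (39.22·13.46 + 1.800·310.0)/41.02 = 26.47 mg/L.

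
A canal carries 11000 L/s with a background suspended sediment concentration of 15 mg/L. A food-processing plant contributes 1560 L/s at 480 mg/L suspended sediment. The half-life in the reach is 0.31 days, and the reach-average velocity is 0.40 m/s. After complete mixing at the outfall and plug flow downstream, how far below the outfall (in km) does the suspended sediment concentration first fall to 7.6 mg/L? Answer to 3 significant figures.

34.9 km

Mixed concentration C = ΣQC/ΣQ = (11000·15.00 + 1560·480.0) / 12560 = 913800/12560 = 72.75 mg/L.
Half-life 0.31 d → k = ln 2 / 0.31 = 2.236 d⁻¹.
Set 72.75·exp(−k·t) = 7.6 → t = ln(72.75/7.6)/k = 87290 s = 24.25 h.
Distance = v·t = 0.40·87290 = 34920 m = 34.92 km.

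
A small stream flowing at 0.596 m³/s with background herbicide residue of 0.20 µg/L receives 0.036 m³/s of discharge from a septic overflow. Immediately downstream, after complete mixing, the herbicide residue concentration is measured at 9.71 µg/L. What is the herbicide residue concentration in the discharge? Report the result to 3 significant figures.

167 µg/L

Mass balance: 0.5960·0.2000 + 0.03600·Cₑ = 0.6320·9.710
→ Cₑ = (0.6320·9.710 − 0.5960·0.2000) / 0.03600 = 167.2 µg/L.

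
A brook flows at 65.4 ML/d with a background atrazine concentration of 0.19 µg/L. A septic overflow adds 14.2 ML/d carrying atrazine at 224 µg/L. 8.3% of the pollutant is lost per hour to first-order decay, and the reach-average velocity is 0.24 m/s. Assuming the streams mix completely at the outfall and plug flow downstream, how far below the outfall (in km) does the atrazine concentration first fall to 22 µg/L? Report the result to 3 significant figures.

Flow-weighted average: C = (65.40·0.1900 + 14.20·224.0) / 79.60 = 3193/79.60 = 40.12 µg/L.
8.3%/h lost → k = −ln(1 − 0.083) = 0.08665 h⁻¹.
Set 40.12·exp(−k·t) = 22 → t = ln(40.12/22)/k = 24960 s = 6.933 h.
Distance = v·t = 0.24·24960 = 5990 m = 5.990 km.

5.99 km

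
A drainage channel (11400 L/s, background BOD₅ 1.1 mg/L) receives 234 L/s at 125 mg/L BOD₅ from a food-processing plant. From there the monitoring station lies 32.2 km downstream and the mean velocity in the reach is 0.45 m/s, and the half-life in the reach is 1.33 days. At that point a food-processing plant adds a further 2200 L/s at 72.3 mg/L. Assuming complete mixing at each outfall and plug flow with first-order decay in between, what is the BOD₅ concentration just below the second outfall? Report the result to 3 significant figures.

After mixing, C = (11400·1.100 + 234.0·125.0) / 11630 = 41790/11630 = 3.592 mg/L; combined flow 11630 L/s.
Travel time t = 32.2·1000 / 0.45 = 71560 s = 19.88 h.
Half-life 1.33 d → k = ln 2 / 1.33 = 0.5212 d⁻¹.
After decay, C = 3.592 × e^(−kt) = 3.592 × 0.6495 = 2.333 mg/L.
Second outfall: C = (11630·2.333 + 2200·72.30)/13830 = 13.46 mg/L.

13.5 mg/L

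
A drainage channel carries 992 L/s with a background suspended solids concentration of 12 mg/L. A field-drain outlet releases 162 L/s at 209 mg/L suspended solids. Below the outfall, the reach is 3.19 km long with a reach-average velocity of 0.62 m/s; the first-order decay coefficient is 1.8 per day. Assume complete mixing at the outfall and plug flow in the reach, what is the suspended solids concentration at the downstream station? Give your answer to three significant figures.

After mixing, C = (992.0·12.00 + 162.0·209.0) / 1154 = 45760/1154 = 39.66 mg/L.
Travel time t = 3.19·1000 / 0.62 = 5145 s = 1.429 h.
Decay over the reach: 39.66·exp(−kt) = 39.66·0.8984 = 35.62 mg/L.

35.6 mg/L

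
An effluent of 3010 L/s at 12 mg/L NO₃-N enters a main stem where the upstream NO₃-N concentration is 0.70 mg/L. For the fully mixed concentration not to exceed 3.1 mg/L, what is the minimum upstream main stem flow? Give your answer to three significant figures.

Set C_mix = 3.1: (Q·0.7000 + 3010·12.00) / (Q + 3010) = 3.1
→ Q = 3010·(12.00 − 3.1)/(3.1 − 0.7000) = 11160 L/s.

11200 L/s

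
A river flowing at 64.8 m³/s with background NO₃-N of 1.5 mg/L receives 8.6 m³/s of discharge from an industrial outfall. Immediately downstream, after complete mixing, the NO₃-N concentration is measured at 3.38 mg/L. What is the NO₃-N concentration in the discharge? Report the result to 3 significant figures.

17.5 mg/L

Mass balance: 64.80·1.500 + 8.600·Cₑ = 73.40·3.380
→ Cₑ = (73.40·3.380 − 64.80·1.500) / 8.600 = 17.55 mg/L.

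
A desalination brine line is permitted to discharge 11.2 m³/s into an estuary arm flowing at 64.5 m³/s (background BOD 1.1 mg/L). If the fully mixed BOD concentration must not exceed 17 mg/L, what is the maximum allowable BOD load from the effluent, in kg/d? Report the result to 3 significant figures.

Mass balance at the limit: 64.50·1.100 + 11.20·Cₑ = 75.70·17 → Cₑ = 108.6 mg/L.
Load = 11.20 m³/s × 108.6 g/m³ × 86 400 s/d = 105100 kg/d.

105000 kg/d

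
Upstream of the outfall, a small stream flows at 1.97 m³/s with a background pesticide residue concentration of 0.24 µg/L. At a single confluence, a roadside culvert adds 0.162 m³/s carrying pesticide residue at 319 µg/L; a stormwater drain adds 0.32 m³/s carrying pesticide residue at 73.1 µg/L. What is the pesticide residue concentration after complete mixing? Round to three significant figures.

Mass balance: C = (1.970·0.2400 + 0.1620·319.0 + 0.3200·73.10) / 2.452 = 75.54/2.452 = 30.81 µg/L.

30.8 µg/L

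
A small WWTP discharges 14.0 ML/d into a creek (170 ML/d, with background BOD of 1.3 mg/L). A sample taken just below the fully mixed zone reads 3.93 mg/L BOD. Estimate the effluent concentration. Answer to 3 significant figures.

35.9 mg/L

Mass balance: 170.0·1.300 + 14.00·Cₑ = 184.0·3.930
→ Cₑ = (184.0·3.930 − 170.0·1.300) / 14.00 = 35.87 mg/L.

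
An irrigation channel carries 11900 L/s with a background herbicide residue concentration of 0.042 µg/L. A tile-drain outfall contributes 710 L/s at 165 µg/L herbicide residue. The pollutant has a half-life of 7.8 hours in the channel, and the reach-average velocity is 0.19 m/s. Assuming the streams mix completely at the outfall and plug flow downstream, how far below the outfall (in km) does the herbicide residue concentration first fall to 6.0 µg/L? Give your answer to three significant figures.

Conservation of mass: C = (11900·0.04200 + 710.0·165.0) / 12610 = 117600/12610 = 9.330 µg/L.
Half-life 7.8 h → k = ln 2 / 7.8 = 0.08887 h⁻¹ = 2.133 d⁻¹.
Set 9.330·exp(−k·t) = 6.0 → t = ln(9.330/6.0)/k = 17880 s = 4.968 h.
Distance = v·t = 0.19·17880 = 3398 m = 3.398 km.

3.40 km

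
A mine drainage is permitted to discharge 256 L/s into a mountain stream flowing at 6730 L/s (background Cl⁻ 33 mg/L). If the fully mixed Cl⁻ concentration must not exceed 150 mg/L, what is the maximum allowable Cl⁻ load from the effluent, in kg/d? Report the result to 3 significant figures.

Mass balance at the limit: 6730·33.00 + 256.0·Cₑ = 6986·150 → Cₑ = 3226 mg/L.
256.0 L/s = 0.2560 m³/s. Load = 0.2560 m³/s × 3226 g/m³ × 86 400 s/d = 71350 kg/d.

71300 kg/d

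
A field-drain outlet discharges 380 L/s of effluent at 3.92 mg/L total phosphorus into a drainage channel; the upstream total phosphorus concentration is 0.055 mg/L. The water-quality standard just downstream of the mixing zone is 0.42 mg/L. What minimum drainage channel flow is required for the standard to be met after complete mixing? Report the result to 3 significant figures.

Set C_mix = 0.42: (Q·0.05500 + 380.0·3.920) / (Q + 380.0) = 0.42
→ Q = 380.0·(3.920 − 0.42)/(0.42 − 0.05500) = 3644 L/s.

3640 L/s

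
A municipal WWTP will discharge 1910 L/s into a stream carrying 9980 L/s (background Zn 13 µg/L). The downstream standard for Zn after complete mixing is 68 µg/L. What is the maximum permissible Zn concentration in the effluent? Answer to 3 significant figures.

355 µg/L

At the limit, (Qr·Cr + Qe·Cₑ)/(Qr + Qe) = 68:
Cₑ = (11890·68 − 9980·13.00) / 1910 = 355.4 µg/L.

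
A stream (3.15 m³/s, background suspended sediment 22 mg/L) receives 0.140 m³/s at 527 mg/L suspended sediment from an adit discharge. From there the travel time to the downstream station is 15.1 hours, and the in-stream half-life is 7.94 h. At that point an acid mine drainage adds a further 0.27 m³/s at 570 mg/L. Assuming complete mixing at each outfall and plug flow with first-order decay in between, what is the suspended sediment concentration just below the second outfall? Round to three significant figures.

54.0 mg/L

Flow-weighted average: C = (3.150·22.00 + 0.1400·527.0) / 3.290 = 143.1/3.290 = 43.49 mg/L; combined flow 3.290 m³/s.
Half-life 7.94 h → k = ln 2 / 7.94 = 0.08730 h⁻¹ = 2.095 d⁻¹.
Applying C = C₀e^(−kt): 43.49 × 0.2676 = 11.64 mg/L.
At the second outfall, C = (3.290·11.64 + 0.2700·570.0) / (3.290 + 0.2700) = 53.99 mg/L.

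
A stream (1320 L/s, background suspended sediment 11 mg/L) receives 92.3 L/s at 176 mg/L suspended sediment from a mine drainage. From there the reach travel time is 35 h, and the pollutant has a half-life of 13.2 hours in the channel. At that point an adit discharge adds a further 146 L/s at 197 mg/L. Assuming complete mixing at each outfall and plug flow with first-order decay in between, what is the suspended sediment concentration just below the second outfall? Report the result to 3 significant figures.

21.6 mg/L

Mixed concentration C = ΣQC/ΣQ = (1320·11.00 + 92.30·176.0) / 1412 = 30760/1412 = 21.78 mg/L; combined flow 1412 L/s.
Half-life 13.2 h → k = ln 2 / 13.2 = 0.05251 h⁻¹ = 1.260 d⁻¹.
After decay, C = 21.78 × e^(−kt) = 21.78 × 0.1592 = 3.467 mg/L.
Second outfall: C = (1412·3.467 + 146.0·197.0)/1558 = 21.60 mg/L.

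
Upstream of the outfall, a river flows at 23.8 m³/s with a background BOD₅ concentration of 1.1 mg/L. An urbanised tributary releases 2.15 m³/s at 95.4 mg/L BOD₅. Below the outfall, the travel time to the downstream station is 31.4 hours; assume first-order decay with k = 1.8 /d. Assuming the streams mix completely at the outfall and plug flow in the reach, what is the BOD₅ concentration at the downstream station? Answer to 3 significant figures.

Conservation of mass: C = (23.80·1.100 + 2.150·95.40) / 25.95 = 231.3/25.95 = 8.913 mg/L.
Decay over the reach: 8.913·exp(−kt) = 8.913·0.09489 = 0.8458 mg/L.

0.846 mg/L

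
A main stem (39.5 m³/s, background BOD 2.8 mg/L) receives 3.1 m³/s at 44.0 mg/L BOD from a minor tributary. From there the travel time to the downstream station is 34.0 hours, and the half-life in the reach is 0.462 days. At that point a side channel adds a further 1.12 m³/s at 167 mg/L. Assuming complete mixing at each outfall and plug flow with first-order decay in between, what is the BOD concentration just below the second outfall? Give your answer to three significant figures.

After mixing, C = (39.50·2.800 + 3.100·44.00) / 42.60 = 247.0/42.60 = 5.798 mg/L; combined flow 42.60 m³/s.
Half-life 0.462 d → k = ln 2 / 0.462 = 1.500 d⁻¹.
Applying C = C₀e^(−kt): 5.798 × 0.1194 = 0.6922 mg/L.
At the second outfall, C = (42.60·0.6922 + 1.120·167.0) / (42.60 + 1.120) = 4.953 mg/L.

4.95 mg/L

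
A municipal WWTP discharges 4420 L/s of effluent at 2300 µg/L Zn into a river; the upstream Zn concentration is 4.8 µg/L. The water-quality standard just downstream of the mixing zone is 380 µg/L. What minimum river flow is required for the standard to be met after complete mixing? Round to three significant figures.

22600 L/s

Set C_mix = 380: (Q·4.800 + 4420·2300) / (Q + 4420) = 380
→ Q = 4420·(2300 − 380)/(380 − 4.800) = 22620 L/s.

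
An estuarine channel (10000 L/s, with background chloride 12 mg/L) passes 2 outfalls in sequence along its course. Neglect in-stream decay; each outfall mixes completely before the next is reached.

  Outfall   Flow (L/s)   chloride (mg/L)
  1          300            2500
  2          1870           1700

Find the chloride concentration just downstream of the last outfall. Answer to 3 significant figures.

333 mg/L

After outfall 1: Q = 10000 + 300.0 = 10300 L/s; C = (10000·12.00 + 300.0·2500)/10300 = 84.47 mg/L.
After outfall 2: Q = 10300 + 1870 = 12170 L/s; C = (10300·84.47 + 1870·1700)/12170 = 332.7 mg/L.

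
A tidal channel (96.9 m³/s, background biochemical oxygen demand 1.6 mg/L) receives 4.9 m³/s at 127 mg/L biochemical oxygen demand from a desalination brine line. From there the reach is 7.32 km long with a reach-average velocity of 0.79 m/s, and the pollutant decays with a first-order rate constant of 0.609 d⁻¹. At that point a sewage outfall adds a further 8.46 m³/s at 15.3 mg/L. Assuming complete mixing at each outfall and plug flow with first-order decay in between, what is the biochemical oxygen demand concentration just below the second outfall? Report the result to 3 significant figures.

Mixed concentration C = ΣQC/ΣQ = (96.90·1.600 + 4.900·127.0) / 101.8 = 777.3/101.8 = 7.636 mg/L; combined flow 101.8 m³/s.
Travel time t = 7.32·1000 / 0.79 = 9266 s = 2.574 h.
After decay, C = 7.636 × e^(−kt) = 7.636 × 0.9368 = 7.153 mg/L.
At the second outfall, C = (101.8·7.153 + 8.460·15.30) / (101.8 + 8.460) = 7.778 mg/L.

7.78 mg/L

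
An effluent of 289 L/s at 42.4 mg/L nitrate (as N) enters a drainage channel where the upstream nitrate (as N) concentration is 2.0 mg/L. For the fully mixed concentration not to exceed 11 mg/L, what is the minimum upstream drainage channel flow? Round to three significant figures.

Set C_mix = 11: (Q·2.000 + 289.0·42.40) / (Q + 289.0) = 11
→ Q = 289.0·(42.40 − 11)/(11 − 2.000) = 1008 L/s.

1010 L/s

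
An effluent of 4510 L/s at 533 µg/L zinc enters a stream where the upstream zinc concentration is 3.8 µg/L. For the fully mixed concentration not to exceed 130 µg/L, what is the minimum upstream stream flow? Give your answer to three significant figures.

14400 L/s

Set C_mix = 130: (Q·3.800 + 4510·533.0) / (Q + 4510) = 130
→ Q = 4510·(533.0 − 130)/(130 − 3.800) = 14400 L/s.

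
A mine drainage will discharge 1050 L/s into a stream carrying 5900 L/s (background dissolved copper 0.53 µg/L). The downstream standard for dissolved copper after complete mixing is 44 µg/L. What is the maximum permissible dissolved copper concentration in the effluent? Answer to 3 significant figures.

At the limit, (Qr·Cr + Qe·Cₑ)/(Qr + Qe) = 44:
Cₑ = (6950·44 − 5900·0.5300) / 1050 = 288.3 µg/L.

288 µg/L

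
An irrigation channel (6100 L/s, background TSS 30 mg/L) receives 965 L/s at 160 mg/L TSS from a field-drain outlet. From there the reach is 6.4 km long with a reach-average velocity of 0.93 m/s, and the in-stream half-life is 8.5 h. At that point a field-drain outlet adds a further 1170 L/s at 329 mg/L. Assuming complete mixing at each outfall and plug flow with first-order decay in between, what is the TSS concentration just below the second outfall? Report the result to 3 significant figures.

Mixed concentration C = ΣQC/ΣQ = (6100·30.00 + 965.0·160.0) / 7065 = 337400/7065 = 47.76 mg/L; combined flow 7065 L/s.
Travel time t = 6.4·1000 / 0.93 = 6882 s = 1.912 h.
Half-life 8.5 h → k = ln 2 / 8.5 = 0.08155 h⁻¹ = 1.957 d⁻¹.
First-order decay: C = 47.76·exp(−k·t) = 47.76·0.8557 = 40.86 mg/L.
Second outfall: C = (7065·40.86 + 1170·329.0)/8235 = 81.80 mg/L.

81.8 mg/L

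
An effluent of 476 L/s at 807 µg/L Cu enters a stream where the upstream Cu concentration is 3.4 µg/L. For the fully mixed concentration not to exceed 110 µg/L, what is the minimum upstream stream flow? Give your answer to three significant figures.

Set C_mix = 110: (Q·3.400 + 476.0·807.0) / (Q + 476.0) = 110
→ Q = 476.0·(807.0 − 110)/(110 − 3.400) = 3112 L/s.

3110 L/s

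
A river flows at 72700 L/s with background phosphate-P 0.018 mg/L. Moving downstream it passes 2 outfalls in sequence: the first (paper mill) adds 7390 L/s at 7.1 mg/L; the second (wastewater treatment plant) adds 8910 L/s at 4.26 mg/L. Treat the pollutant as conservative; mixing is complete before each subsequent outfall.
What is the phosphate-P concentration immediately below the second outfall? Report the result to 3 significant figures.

1.03 mg/L

Outfall 1: combined Q = 80090 L/s; C = (72700·0.01800 + 7390·7.100)/80090 = 0.6715 mg/L.
Outfall 2: combined Q = 89000 L/s; C = (80090·0.6715 + 8910·4.260)/89000 = 1.031 mg/L.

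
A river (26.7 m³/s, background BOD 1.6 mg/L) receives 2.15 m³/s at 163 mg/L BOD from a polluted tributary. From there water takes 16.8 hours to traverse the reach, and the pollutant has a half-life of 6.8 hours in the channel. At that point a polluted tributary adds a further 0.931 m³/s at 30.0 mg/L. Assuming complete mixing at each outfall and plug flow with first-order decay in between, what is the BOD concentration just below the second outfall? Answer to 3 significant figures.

3.32 mg/L

Mixed concentration C = ΣQC/ΣQ = (26.70·1.600 + 2.150·163.0) / 28.85 = 393.2/28.85 = 13.63 mg/L; combined flow 28.85 m³/s.
Half-life 6.8 h → k = ln 2 / 6.8 = 0.1019 h⁻¹ = 2.446 d⁻¹.
Applying C = C₀e^(−kt): 13.63 × 0.1804 = 2.459 mg/L.
At the second outfall, C = (28.85·2.459 + 0.9310·30.00) / (28.85 + 0.9310) = 3.320 mg/L.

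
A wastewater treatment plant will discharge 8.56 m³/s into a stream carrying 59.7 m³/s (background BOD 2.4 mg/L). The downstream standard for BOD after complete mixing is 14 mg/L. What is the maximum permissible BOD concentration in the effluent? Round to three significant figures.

94.9 mg/L

At the limit, (Qr·Cr + Qe·Cₑ)/(Qr + Qe) = 14:
Cₑ = (68.26·14 − 59.70·2.400) / 8.560 = 94.90 mg/L.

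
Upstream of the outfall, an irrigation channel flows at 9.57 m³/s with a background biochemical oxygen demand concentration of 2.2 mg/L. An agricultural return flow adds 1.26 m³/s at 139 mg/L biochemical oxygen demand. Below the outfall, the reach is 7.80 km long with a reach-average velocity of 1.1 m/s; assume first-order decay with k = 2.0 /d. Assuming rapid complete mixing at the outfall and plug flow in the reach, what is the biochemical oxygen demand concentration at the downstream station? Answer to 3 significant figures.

After mixing, C = (9.570·2.200 + 1.260·139.0) / 10.83 = 196.2/10.83 = 18.12 mg/L.
Travel time t = 7.80·1000 / 1.1 = 7091 s = 1.970 h.
First-order decay: C = 18.12·exp(−k·t) = 18.12·0.8486 = 15.37 mg/L.

15.4 mg/L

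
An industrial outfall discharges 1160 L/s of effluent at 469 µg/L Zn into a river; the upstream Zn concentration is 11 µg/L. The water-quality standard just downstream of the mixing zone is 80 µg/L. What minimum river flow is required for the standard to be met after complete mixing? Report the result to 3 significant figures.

Set C_mix = 80: (Q·11.00 + 1160·469.0) / (Q + 1160) = 80
→ Q = 1160·(469.0 − 80)/(80 − 11.00) = 6540 L/s.

6540 L/s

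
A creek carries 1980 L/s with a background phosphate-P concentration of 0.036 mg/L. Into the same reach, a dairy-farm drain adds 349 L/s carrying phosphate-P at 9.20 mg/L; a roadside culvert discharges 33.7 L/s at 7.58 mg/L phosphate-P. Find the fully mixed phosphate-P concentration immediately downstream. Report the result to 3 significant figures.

1.50 mg/L

Mixed concentration C = ΣQC/ΣQ = (1980·0.03600 + 349.0·9.200 + 33.70·7.580) / 2363 = 3538/2363 = 1.497 mg/L.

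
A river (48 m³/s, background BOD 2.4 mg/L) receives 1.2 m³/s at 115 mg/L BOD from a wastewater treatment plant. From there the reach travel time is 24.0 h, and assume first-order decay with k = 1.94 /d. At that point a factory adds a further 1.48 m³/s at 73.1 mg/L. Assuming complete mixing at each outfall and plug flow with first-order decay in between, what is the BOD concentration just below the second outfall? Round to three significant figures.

Flow-weighted average: C = (48.00·2.400 + 1.200·115.0) / 49.20 = 253.2/49.20 = 5.146 mg/L; combined flow 49.20 m³/s.
Decay over the reach: 5.146·exp(−kt) = 5.146·0.1437 = 0.7395 mg/L.
Second outfall: C = (49.20·0.7395 + 1.480·73.10)/50.68 = 2.853 mg/L.

2.85 mg/L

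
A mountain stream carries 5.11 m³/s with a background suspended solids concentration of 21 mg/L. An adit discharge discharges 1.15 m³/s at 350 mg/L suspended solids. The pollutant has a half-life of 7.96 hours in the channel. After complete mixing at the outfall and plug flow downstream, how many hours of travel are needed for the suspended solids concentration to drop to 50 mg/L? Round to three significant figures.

5.60 h

Mixed concentration C = ΣQC/ΣQ = (5.110·21.00 + 1.150·350.0) / 6.260 = 509.8/6.260 = 81.44 mg/L.
Half-life 7.96 h → k = ln 2 / 7.96 = 0.08708 h⁻¹ = 2.090 d⁻¹.
81.44·exp(−k·t) = 50 → t = ln(81.44/50)/k = 20170 s = 5.602 h.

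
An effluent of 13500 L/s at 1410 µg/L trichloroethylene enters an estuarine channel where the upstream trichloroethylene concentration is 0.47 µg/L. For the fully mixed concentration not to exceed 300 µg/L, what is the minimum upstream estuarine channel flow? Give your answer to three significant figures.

Set C_mix = 300: (Q·0.4700 + 13500·1410) / (Q + 13500) = 300
→ Q = 13500·(1410 − 300)/(300 − 0.4700) = 50030 L/s.

50000 L/s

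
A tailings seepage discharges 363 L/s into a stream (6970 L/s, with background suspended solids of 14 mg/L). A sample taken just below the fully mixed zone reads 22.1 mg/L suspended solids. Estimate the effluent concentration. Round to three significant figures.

178 mg/L

Mass balance: 6970·14.00 + 363.0·Cₑ = 7333·22.10
→ Cₑ = (7333·22.10 − 6970·14.00) / 363.0 = 177.6 mg/L.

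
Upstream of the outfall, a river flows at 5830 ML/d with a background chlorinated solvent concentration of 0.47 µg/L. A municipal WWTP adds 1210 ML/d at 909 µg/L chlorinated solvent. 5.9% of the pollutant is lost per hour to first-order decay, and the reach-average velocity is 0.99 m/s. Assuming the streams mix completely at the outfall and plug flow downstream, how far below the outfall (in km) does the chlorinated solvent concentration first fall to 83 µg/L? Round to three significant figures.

37.2 km

Mixed concentration C = ΣQC/ΣQ = (5830·0.4700 + 1210·909.0) / 7040 = 1103000/7040 = 156.6 µg/L.
5.9%/h lost → k = −ln(1 − 0.059) = 0.06081 h⁻¹.
Set 156.6·exp(−k·t) = 83 → t = ln(156.6/83)/k = 37590 s = 10.44 h.
Distance = v·t = 0.99·37590 = 37220 m = 37.22 km.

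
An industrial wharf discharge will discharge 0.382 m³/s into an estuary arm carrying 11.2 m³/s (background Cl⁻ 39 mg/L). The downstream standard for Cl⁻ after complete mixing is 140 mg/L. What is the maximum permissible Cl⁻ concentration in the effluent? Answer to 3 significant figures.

At the limit, (Qr·Cr + Qe·Cₑ)/(Qr + Qe) = 140:
Cₑ = (11.58·140 − 11.20·39.00) / 0.3820 = 3101 mg/L.

3100 mg/L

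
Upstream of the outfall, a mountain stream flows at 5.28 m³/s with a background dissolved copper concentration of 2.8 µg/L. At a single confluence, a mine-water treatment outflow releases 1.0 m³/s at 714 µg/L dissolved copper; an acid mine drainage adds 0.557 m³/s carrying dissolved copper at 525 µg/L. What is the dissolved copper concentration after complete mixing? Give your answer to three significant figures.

After mixing, C = (5.280·2.800 + 1.000·714.0 + 0.5570·525.0) / 6.837 = 1021/6.837 = 149.4 µg/L.

149 µg/L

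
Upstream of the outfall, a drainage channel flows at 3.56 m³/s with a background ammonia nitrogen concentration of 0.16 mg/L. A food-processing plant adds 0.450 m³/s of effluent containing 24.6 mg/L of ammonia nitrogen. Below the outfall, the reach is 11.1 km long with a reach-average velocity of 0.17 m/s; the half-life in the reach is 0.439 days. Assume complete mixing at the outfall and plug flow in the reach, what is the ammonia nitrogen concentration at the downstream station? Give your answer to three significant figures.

Flow-weighted average: C = (3.560·0.1600 + 0.4500·24.60) / 4.010 = 11.64/4.010 = 2.903 mg/L.
Travel time t = 11.1·1000 / 0.17 = 65290 s = 18.14 h.
Half-life 0.439 d → k = ln 2 / 0.439 = 1.579 d⁻¹.
After decay, C = 2.903 × e^(−kt) = 2.903 × 0.3032 = 0.8802 mg/L.

0.880 mg/L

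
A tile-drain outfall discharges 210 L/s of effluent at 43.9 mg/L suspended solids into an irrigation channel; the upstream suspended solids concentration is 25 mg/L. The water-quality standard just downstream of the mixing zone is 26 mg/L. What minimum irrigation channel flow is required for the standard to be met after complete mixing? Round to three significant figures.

3760 L/s

Set C_mix = 26: (Q·25.00 + 210.0·43.90) / (Q + 210.0) = 26
→ Q = 210.0·(43.90 − 26)/(26 − 25.00) = 3759 L/s.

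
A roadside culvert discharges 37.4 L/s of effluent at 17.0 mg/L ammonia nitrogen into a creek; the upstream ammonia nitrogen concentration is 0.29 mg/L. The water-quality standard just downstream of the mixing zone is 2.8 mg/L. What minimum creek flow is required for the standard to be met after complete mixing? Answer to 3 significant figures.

Set C_mix = 2.8: (Q·0.2900 + 37.40·17.00) / (Q + 37.40) = 2.8
→ Q = 37.40·(17.00 − 2.8)/(2.8 − 0.2900) = 211.6 L/s.

212 L/s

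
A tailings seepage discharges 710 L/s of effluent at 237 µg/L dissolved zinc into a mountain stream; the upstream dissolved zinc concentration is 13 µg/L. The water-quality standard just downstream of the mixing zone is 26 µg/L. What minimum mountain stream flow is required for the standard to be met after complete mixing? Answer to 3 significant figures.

Set C_mix = 26: (Q·13.00 + 710.0·237.0) / (Q + 710.0) = 26
→ Q = 710.0·(237.0 − 26)/(26 − 13.00) = 11520 L/s.

11500 L/s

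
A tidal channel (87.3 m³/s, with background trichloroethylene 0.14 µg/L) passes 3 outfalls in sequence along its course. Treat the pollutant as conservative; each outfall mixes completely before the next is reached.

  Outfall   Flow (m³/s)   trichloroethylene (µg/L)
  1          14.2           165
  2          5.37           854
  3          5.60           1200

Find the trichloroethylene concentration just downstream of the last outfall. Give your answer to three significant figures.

121 µg/L

Outfall 1: combined Q = 101.5 m³/s; C = (87.30·0.1400 + 14.20·165.0)/101.5 = 23.20 µg/L.
Outfall 2: combined Q = 106.9 m³/s; C = (101.5·23.20 + 5.370·854.0)/106.9 = 64.95 µg/L.
Outfall 3: combined Q = 112.5 m³/s; C = (106.9·64.95 + 5.600·1200)/112.5 = 121.5 µg/L.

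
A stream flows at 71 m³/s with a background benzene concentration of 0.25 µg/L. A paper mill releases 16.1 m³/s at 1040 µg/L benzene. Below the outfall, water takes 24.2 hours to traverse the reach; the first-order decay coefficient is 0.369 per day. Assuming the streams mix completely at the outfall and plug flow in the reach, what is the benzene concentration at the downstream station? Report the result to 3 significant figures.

Flow-weighted average: C = (71.00·0.2500 + 16.10·1040) / 87.10 = 16760/87.10 = 192.4 µg/L.
Applying C = C₀e^(−kt): 192.4 × 0.6893 = 132.7 µg/L.

133 µg/L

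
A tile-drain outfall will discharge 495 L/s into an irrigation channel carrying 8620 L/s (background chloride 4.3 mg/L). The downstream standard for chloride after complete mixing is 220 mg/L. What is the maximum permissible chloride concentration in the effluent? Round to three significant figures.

At the limit, (Qr·Cr + Qe·Cₑ)/(Qr + Qe) = 220:
Cₑ = (9115·220 − 8620·4.300) / 495.0 = 3976 mg/L.

3980 mg/L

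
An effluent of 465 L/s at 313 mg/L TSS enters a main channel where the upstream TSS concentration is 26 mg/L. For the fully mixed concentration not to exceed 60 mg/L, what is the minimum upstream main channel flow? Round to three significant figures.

Set C_mix = 60: (Q·26.00 + 465.0·313.0) / (Q + 465.0) = 60
→ Q = 465.0·(313.0 − 60)/(60 − 26.00) = 3460 L/s.

3460 L/s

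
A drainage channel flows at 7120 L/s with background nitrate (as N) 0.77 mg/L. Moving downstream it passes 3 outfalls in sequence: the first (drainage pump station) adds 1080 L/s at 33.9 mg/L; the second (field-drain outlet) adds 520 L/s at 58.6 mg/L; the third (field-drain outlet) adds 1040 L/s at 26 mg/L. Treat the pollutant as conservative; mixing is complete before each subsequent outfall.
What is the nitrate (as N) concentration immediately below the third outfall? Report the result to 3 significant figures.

Below outfall 1: Q → 8200 L/s, C = (7120·0.7700 + 1080·33.90)/8200 = 5.133 mg/L.
Below outfall 2: Q → 8720 L/s, C = (8200·5.133 + 520.0·58.60)/8720 = 8.322 mg/L.
Below outfall 3: Q → 9760 L/s, C = (8720·8.322 + 1040·26.00)/9760 = 10.21 mg/L.

10.2 mg/L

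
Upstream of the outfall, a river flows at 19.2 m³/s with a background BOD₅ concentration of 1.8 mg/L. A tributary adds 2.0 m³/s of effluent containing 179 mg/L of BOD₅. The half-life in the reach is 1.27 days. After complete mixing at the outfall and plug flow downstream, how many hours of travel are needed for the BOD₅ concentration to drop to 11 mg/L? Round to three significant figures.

Mass balance: C = (19.20·1.800 + 2.000·179.0) / 21.20 = 392.6/21.20 = 18.52 mg/L.
Half-life 1.27 d → k = ln 2 / 1.27 = 0.5458 d⁻¹.
18.52·exp(−k·t) = 11 → t = ln(18.52/11)/k = 82440 s = 22.90 h.

22.9 h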